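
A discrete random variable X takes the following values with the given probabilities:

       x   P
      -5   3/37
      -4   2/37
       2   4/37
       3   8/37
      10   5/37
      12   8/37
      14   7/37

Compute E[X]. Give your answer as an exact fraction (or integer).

253/37

E[X] = (3/37)·(-5) + (2/37)·(-4) + (4/37)·2 + (8/37)·3 + (5/37)·10 + (8/37)·12 + (7/37)·14
     = 253/37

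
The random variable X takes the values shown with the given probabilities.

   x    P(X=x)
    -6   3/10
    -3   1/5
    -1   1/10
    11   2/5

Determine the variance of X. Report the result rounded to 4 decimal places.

57.4900

E[X] = (3/10)·(-6) + (1/5)·(-3) + (1/10)·(-1) + (2/5)·11 = 19/10
E[X²] = (3/10)·36 + (1/5)·9 + (1/10)·1 + (2/5)·121 = 611/10
Var(X) = 611/10 − (19/10)² = 5749/100 ≈ 57.4900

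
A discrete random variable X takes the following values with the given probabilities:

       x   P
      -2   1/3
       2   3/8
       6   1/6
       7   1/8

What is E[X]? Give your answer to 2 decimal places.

1.96

E[X] = (1/3)·(-2) + (3/8)·2 + (1/6)·6 + (1/8)·7
     = 47/24 ≈ 1.96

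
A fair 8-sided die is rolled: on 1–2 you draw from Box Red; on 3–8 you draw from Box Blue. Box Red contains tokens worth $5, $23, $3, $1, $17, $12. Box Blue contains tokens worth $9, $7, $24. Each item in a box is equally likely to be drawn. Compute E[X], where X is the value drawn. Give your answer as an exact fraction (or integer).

301/24 dollars

E[X | Box Red] = (5 + 23 + 3 + 1 + 17 + 12)/6 = 61/6
E[X | Box Blue] = (9 + 7 + 24)/3 = 40/3
E[X] = (1/4)·61/6 + (3/4)·40/3 = 301/24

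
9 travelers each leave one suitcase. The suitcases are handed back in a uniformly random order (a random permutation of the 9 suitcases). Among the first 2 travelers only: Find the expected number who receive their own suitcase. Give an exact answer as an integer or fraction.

2/9

Let Xᵢ = 1 if person i gets their own suitcase. For each i, P(Xᵢ=1) = 1/9.
By linearity of expectation, E[X₁+…+X_2] = 2·(1/9) = 2/9.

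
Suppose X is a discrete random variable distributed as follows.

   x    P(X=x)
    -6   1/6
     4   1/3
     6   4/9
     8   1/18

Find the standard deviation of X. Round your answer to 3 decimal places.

4.362

E[X] = 31/9, E[X²] = 278/9
Var(X) = E[X²] − (E[X])² = 278/9 − 961/81 = 1541/81
SD(X) = √(1541/81) ≈ 4.362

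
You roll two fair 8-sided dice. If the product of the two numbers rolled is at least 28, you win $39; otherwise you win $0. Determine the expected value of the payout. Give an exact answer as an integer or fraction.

741/64 dollars

E[payout] = (45/64)·0 + (19/64)·39 = 741/64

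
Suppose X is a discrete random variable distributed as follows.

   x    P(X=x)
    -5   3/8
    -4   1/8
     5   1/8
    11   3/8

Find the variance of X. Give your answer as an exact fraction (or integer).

E[X] = (3/8)·(-5) + (1/8)·(-4) + (1/8)·5 + (3/8)·11 = 19/8
E[X²] = (3/8)·25 + (1/8)·16 + (1/8)·25 + (3/8)·121 = 479/8
Var(X) = 479/8 − (19/8)² = 3471/64

3471/64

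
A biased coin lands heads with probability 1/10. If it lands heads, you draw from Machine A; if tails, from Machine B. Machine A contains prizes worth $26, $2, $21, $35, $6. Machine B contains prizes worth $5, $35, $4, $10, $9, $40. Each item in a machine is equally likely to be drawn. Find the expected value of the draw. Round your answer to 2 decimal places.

E[X | Machine A] = (26 + 2 + 21 + 35 + 6)/5 = 18
E[X | Machine B] = (5 + 35 + 4 + 10 + 9 + 40)/6 = 103/6
E[X] = (1/10)·18 + (9/10)·103/6 = 69/4 ≈ 17.25

$17.25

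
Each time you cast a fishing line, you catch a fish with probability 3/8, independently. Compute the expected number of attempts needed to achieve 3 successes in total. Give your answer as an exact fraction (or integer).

8

By linearity (sum of 3 independent geometric waits), E[trials] = 3/p = 3/(3/8) = 8.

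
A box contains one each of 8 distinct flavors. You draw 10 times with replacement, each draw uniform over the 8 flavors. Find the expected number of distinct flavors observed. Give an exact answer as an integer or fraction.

Let Xⱼ=1 if type j appears at least once. P(Xⱼ=1) = 1 − ((8−1)/8)^10 = 791266575/1073741824.
E[#distinct] = 8·791266575/1073741824 = 791266575/134217728.

791266575/134217728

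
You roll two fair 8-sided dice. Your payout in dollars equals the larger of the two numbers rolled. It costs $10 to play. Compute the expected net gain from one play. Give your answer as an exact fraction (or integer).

-67/16 dollars

Distribution of the larger of the two numbers rolled: 1 w.p. 1/64, 2 w.p. 3/64, 3 w.p. 5/64, 4 w.p. 7/64, 5 w.p. 9/64, 6 w.p. 11/64, …
E[payout] = (1/64)·1 + (3/64)·2 + (5/64)·3 + (7/64)·4 + (9/64)·5 + (11/64)·6 + (13/64)·7 + (15/64)·8 = 93/16
Expected profit = 93/16 − 10 = -67/16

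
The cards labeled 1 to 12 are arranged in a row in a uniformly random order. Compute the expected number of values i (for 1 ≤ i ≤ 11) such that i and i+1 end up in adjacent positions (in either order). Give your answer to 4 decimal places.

For each i ∈ {1,…,11}, let Xᵢ = 1 if i and i+1 are adjacent. P(Xᵢ=1) = 2·(12−1)!/12! = 2/12.
By linearity, E[ΣXᵢ] = (11)·(2/12) = 11/6.
≈ 1.8333

1.8333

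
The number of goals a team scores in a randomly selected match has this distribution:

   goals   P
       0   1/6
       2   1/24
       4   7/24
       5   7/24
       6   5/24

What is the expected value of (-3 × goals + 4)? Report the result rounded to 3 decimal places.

E[-3x+4] = (1/6)·4 + (1/24)·(-2) + (7/24)·(-8) + (7/24)·(-11) + (5/24)·(-14)
     = -63/8 ≈ -7.875

-7.875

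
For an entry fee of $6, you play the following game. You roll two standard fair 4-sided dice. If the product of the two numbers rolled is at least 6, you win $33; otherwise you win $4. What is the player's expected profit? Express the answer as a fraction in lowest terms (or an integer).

25/2 dollars

E[payout] = (1/2)·4 + (1/2)·33 = 37/2
Expected profit = 37/2 − 6 = 25/2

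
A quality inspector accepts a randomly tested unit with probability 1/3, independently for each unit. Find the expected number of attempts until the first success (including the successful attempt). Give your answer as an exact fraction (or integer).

For a geometric distribution, E[trials] = 1/p = 1/(1/3) = 3.

3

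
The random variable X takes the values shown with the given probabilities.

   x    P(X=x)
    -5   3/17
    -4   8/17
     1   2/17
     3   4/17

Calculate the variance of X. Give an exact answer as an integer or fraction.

3008/289

E[X] = (3/17)·(-5) + (8/17)·(-4) + (2/17)·1 + (4/17)·3 = -33/17
E[X²] = (3/17)·25 + (8/17)·16 + (2/17)·1 + (4/17)·9 = 241/17
Var(X) = 241/17 − (-33/17)² = 3008/289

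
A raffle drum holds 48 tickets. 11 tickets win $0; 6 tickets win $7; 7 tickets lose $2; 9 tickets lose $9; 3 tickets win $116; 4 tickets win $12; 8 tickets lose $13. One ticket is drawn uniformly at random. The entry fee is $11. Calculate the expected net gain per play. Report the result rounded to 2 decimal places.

-$6.02

E[payout] = (11/48)·0 + (6/48)·7 + (7/48)·(-2) + (9/48)·(-9) + (3/48)·116 + (4/48)·12 + (8/48)·(-13) = 239/48
Expected profit = 239/48 − 11 = -289/48 ≈ -$6.02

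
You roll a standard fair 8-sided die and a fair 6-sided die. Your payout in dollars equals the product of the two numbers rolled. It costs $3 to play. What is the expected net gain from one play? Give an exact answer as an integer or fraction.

Distribution of the product of the two numbers rolled: 1 w.p. 1/48, 2 w.p. 1/24, 3 w.p. 1/24, 4 w.p. 1/16, 5 w.p. 1/24, 6 w.p. 1/12, …
E[payout] = (1/48)·1 + (1/24)·2 + (1/24)·3 + (1/16)·4 + (1/24)·5 + (1/12)·6 + (1/48)·7 + (1/16)·8 + (1/48)·9 + (1/24)·10 + (1/12)·12 + (1/48)·14 + (1/24)·15 + (1/24)·16 + (1/24)·18 + (1/24)·20 + (1/48)·21 + (1/16)·24 + (1/48)·25 + (1/48)·28 + (1/24)·30 + (1/48)·32 + (1/48)·35 + (1/48)·36 + (1/48)·40 + (1/48)·42 + (1/48)·48 = 63/4
Expected profit = 63/4 − 3 = 51/4

51/4 dollars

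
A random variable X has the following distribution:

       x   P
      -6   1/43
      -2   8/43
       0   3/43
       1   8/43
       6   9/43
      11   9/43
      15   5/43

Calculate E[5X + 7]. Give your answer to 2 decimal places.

E[5x+7] = (1/43)·(-23) + (8/43)·(-3) + (3/43)·7 + (8/43)·12 + (9/43)·37 + (9/43)·62 + (5/43)·82
     = 1371/43 ≈ 31.88

31.88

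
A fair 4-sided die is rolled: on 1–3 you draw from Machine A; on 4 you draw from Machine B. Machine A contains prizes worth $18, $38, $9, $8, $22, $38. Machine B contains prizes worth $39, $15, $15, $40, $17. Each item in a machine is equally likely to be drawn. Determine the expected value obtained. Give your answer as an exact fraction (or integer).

917/40 dollars

E[X | Machine A] = (18 + 38 + 9 + 8 + 22 + 38)/6 = 133/6
E[X | Machine B] = (39 + 15 + 15 + 40 + 17)/5 = 126/5
E[X] = (3/4)·133/6 + (1/4)·126/5 = 917/40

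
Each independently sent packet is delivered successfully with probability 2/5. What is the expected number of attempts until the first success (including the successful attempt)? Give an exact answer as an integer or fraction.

For a geometric distribution, E[trials] = 1/p = 1/(2/5) = 5/2.

5/2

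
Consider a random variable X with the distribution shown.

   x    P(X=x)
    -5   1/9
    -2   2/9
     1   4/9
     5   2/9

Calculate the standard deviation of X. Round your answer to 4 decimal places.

3.0591

E[X] = 5/9, E[X²] = 29/3
Var(X) = E[X²] − (E[X])² = 29/3 − 25/81 = 758/81
SD(X) = √(758/81) ≈ 3.0591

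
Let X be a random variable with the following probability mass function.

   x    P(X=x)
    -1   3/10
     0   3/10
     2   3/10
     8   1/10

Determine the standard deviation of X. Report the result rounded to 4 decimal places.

E[X] = 11/10, E[X²] = 79/10
Var(X) = E[X²] − (E[X])² = 79/10 − 121/100 = 669/100
SD(X) = √(669/100) ≈ 2.5865

2.5865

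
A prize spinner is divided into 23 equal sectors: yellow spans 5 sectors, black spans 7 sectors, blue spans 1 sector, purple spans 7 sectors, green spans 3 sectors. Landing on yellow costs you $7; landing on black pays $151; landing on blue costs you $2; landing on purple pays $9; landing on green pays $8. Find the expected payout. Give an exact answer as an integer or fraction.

E[payout] = (5/23)·(-7) + (7/23)·151 + (1/23)·(-2) + (7/23)·9 + (3/23)·8 = 1107/23

1107/23 dollars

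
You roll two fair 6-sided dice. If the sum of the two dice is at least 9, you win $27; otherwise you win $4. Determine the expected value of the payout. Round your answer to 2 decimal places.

E[payout] = (13/18)·4 + (5/18)·27 = 187/18
≈ $10.39

$10.39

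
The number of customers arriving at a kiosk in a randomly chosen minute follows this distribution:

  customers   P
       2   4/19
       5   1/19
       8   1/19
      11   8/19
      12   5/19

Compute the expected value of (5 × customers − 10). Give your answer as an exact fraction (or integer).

655/19

E[5x-10] = (4/19)·0 + (1/19)·15 + (1/19)·30 + (8/19)·45 + (5/19)·50
     = 655/19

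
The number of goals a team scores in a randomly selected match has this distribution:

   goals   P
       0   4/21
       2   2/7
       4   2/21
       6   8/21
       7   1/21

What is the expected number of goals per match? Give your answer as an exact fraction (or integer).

E[X] = (4/21)·0 + (2/7)·2 + (2/21)·4 + (8/21)·6 + (1/21)·7
     = 25/7

25/7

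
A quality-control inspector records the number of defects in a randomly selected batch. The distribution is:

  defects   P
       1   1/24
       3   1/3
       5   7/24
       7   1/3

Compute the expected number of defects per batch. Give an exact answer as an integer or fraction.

E[X] = (1/24)·1 + (1/3)·3 + (7/24)·5 + (1/3)·7
     = 29/6

29/6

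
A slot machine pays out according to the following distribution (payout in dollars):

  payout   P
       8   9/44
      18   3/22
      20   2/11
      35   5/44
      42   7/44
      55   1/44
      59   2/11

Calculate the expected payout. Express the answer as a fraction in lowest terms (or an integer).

E[X] = (9/44)·8 + (3/22)·18 + (2/11)·20 + (5/44)·35 + (7/44)·42 + (1/44)·55 + (2/11)·59
     = 334/11

334/11 dollars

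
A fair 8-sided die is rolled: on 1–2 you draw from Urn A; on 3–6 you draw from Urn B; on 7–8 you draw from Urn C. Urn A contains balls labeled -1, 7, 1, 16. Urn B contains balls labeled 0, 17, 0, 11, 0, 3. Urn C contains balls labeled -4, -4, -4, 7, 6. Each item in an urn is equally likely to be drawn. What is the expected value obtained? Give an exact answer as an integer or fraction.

977/240

E[X | Urn A] = (-1 + 7 + 1 + 16)/4 = 23/4
E[X | Urn B] = (0 + 17 + 0 + 11 + 0 + 3)/6 = 31/6
E[X | Urn C] = (-4 − 4 − 4 + 7 + 6)/5 = 1/5
E[X] = (1/4)·23/4 + (1/2)·31/6 + (1/4)·1/5 = 977/240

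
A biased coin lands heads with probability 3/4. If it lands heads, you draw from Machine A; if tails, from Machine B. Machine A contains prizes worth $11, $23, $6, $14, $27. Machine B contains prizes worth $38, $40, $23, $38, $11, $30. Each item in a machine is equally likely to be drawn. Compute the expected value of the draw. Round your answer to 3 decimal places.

$19.650

E[X | Machine A] = (11 + 23 + 6 + 14 + 27)/5 = 81/5
E[X | Machine B] = (38 + 40 + 23 + 38 + 11 + 30)/6 = 30
E[X] = (3/4)·81/5 + (1/4)·30 = 393/20 ≈ 19.650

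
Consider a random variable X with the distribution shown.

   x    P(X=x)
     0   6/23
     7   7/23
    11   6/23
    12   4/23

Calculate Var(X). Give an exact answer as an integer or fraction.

11266/529

E[X] = (6/23)·0 + (7/23)·7 + (6/23)·11 + (4/23)·12 = 163/23
E[X²] = (6/23)·0 + (7/23)·49 + (6/23)·121 + (4/23)·144 = 1645/23
Var(X) = 1645/23 − (163/23)² = 11266/529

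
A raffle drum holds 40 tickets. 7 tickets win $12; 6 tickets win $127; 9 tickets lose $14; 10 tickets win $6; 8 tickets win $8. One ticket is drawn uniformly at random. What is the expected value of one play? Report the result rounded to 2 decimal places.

E[payout] = (7/40)·12 + (6/40)·127 + (9/40)·(-14) + (10/40)·6 + (8/40)·8 = 211/10
≈ $21.10

$21.10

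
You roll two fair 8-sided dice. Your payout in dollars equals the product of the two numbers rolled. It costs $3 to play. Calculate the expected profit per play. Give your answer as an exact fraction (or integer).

69/4 dollars

Distribution of the product of the two numbers rolled: 1 w.p. 1/64, 2 w.p. 1/32, 3 w.p. 1/32, 4 w.p. 3/64, 5 w.p. 1/32, 6 w.p. 1/16, …
E[payout] = (1/64)·1 + (1/32)·2 + (1/32)·3 + (3/64)·4 + (1/32)·5 + (1/16)·6 + (1/32)·7 + (1/16)·8 + (1/64)·9 + (1/32)·10 + (1/16)·12 + (1/32)·14 + (1/32)·15 + (3/64)·16 + (1/32)·18 + (1/32)·20 + (1/32)·21 + (1/16)·24 + (1/64)·25 + (1/32)·28 + (1/32)·30 + (1/32)·32 + (1/32)·35 + (1/64)·36 + (1/32)·40 + (1/32)·42 + (1/32)·48 + (1/64)·49 + (1/32)·56 + (1/64)·64 = 81/4
Expected profit = 81/4 − 3 = 69/4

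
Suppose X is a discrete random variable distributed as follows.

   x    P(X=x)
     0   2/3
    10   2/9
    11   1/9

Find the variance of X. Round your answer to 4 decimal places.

23.8025

E[X] = (2/3)·0 + (2/9)·10 + (1/9)·11 = 31/9
E[X²] = (2/3)·0 + (2/9)·100 + (1/9)·121 = 107/3
Var(X) = 107/3 − (31/9)² = 1928/81 ≈ 23.8025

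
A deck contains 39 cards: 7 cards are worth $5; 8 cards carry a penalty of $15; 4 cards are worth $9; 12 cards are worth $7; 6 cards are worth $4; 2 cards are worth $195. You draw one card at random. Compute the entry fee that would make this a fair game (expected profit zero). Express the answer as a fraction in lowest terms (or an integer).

E[payout] = (7/39)·5 + (8/39)·(-15) + (4/39)·9 + (12/39)·7 + (6/39)·4 + (2/39)·195 = 449/39
Fair fee = E[payout] = 449/39

449/39 dollars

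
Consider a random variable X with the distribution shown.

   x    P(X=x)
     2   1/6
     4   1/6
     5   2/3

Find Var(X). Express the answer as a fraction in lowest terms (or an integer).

E[X] = (1/6)·2 + (1/6)·4 + (2/3)·5 = 13/3
E[X²] = (1/6)·4 + (1/6)·16 + (2/3)·25 = 20
Var(X) = 20 − (13/3)² = 11/9

11/9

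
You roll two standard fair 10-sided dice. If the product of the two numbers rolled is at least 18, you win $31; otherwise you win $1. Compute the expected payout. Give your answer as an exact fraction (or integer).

E[payout] = (19/50)·1 + (31/50)·31 = 98/5

98/5 dollars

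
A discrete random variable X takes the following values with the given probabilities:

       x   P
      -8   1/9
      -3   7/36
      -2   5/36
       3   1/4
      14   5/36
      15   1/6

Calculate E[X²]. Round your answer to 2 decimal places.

E[X²] = (1/9)·64 + (7/36)·9 + (5/36)·4 + (1/4)·9 + (5/36)·196 + (1/6)·225
     = 1375/18 ≈ 76.39

76.39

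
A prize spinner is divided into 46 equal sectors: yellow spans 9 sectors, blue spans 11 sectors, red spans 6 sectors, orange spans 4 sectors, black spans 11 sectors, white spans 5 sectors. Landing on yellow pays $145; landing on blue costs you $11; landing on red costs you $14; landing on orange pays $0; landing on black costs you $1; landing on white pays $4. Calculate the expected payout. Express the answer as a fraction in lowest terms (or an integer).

E[payout] = (9/46)·145 + (11/46)·(-11) + (6/46)·(-14) + (4/46)·0 + (11/46)·(-1) + (5/46)·4 = 1109/46

1109/46 dollars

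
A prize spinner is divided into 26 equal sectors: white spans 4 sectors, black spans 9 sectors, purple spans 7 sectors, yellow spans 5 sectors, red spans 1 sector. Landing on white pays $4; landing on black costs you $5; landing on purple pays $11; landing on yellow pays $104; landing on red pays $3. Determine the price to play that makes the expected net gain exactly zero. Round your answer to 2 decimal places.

E[payout] = (4/26)·4 + (9/26)·(-5) + (7/26)·11 + (5/26)·104 + (1/26)·3 = 571/26
Fair fee = E[payout] = 571/26 ≈ $21.96

$21.96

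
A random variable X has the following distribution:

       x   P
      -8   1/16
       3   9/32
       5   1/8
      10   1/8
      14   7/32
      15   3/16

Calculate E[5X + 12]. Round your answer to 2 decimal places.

E[5x+12] = (1/16)·(-28) + (9/32)·27 + (1/8)·37 + (1/8)·62 + (7/32)·82 + (3/16)·87
     = 1679/32 ≈ 52.47

52.47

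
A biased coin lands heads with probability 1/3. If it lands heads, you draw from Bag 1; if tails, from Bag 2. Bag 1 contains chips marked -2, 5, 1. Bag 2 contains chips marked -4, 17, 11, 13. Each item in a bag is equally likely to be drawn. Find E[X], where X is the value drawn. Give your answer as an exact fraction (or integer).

119/18

E[X | Bag 1] = (-2 + 5 + 1)/3 = 4/3
E[X | Bag 2] = (-4 + 17 + 11 + 13)/4 = 37/4
E[X] = (1/3)·4/3 + (2/3)·37/4 = 119/18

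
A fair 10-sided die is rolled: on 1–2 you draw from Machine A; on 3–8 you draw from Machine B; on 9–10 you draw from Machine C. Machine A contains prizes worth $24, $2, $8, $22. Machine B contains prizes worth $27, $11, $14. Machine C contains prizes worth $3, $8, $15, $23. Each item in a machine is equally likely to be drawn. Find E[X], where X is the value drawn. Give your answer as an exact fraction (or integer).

313/20 dollars

E[X | Machine A] = (24 + 2 + 8 + 22)/4 = 14
E[X | Machine B] = (27 + 11 + 14)/3 = 52/3
E[X | Machine C] = (3 + 8 + 15 + 23)/4 = 49/4
E[X] = (1/5)·14 + (3/5)·52/3 + (1/5)·49/4 = 313/20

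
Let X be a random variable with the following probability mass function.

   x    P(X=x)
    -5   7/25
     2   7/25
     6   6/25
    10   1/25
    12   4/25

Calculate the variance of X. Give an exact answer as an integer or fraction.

22046/625

E[X] = (7/25)·(-5) + (7/25)·2 + (6/25)·6 + (1/25)·10 + (4/25)·12 = 73/25
E[X²] = (7/25)·25 + (7/25)·4 + (6/25)·36 + (1/25)·100 + (4/25)·144 = 219/5
Var(X) = 219/5 − (73/25)² = 22046/625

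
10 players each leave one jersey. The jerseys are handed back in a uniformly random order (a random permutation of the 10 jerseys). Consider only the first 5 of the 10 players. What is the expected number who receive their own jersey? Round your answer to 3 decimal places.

Let Xᵢ = 1 if person i gets their own jersey. For each i, P(Xᵢ=1) = 1/10.
By linearity of expectation, E[X₁+…+X_5] = 5·(1/10) = 1/2.
≈ 0.500

0.500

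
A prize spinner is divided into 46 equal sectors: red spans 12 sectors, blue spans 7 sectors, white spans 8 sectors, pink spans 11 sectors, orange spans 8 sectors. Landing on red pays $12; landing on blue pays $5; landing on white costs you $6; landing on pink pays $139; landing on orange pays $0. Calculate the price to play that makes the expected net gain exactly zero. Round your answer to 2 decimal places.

$36.09

E[payout] = (12/46)·12 + (7/46)·5 + (8/46)·(-6) + (11/46)·139 + (8/46)·0 = 830/23
Fair fee = E[payout] = 830/23 ≈ $36.09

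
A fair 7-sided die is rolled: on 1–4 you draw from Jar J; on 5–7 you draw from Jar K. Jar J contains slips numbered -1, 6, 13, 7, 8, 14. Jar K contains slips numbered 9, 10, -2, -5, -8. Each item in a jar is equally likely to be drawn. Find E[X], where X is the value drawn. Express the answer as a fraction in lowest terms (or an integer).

506/105

E[X | Jar J] = (-1 + 6 + 13 + 7 + 8 + 14)/6 = 47/6
E[X | Jar K] = (9 + 10 − 2 − 5 − 8)/5 = 4/5
E[X] = (4/7)·47/6 + (3/7)·4/5 = 506/105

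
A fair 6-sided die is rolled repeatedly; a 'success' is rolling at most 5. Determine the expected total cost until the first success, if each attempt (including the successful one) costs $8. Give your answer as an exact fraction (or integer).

48/5 dollars

E[#attempts] = 1/p = 6/5; E[cost] = 8·6/5 = 48/5.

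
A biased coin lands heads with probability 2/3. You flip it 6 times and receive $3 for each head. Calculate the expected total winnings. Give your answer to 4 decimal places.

E[#heads] = 6·2/3 = 4 (linearity over flips).
E[winnings] = 3·4 = 12.
≈ 12.0000

$12.0000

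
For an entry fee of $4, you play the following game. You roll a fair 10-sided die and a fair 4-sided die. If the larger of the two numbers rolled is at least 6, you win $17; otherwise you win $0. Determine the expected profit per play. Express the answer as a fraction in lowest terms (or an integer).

9/2 dollars

E[payout] = (1/2)·0 + (1/2)·17 = 17/2
Expected profit = 17/2 − 4 = 9/2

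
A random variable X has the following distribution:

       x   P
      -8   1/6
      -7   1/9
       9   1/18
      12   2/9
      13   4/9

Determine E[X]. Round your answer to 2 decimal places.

6.83

E[X] = (1/6)·(-8) + (1/9)·(-7) + (1/18)·9 + (2/9)·12 + (4/9)·13
     = 41/6 ≈ 6.83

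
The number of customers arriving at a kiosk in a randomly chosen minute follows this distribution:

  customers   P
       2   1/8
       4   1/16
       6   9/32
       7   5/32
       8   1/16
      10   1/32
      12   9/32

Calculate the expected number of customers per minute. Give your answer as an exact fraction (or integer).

E[X] = (1/8)·2 + (1/16)·4 + (9/32)·6 + (5/32)·7 + (1/16)·8 + (1/32)·10 + (9/32)·12
     = 239/32

239/32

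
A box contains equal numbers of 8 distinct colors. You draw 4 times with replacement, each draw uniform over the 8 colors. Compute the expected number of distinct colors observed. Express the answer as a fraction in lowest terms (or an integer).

Let Xⱼ=1 if type j appears at least once. P(Xⱼ=1) = 1 − ((8−1)/8)^4 = 1695/4096.
E[#distinct] = 8·1695/4096 = 1695/512.

1695/512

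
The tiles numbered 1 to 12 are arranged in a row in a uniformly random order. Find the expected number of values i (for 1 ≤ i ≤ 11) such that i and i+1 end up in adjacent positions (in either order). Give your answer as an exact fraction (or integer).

11/6

For each i ∈ {1,…,11}, let Xᵢ = 1 if i and i+1 are adjacent. P(Xᵢ=1) = 2·(12−1)!/12! = 2/12.
By linearity, E[ΣXᵢ] = (11)·(2/12) = 11/6.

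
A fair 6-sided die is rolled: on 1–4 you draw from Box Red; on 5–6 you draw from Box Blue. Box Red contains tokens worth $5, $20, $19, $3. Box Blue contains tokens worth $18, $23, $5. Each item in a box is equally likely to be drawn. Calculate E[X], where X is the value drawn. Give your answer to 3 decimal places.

$12.944

E[X | Box Red] = (5 + 20 + 19 + 3)/4 = 47/4
E[X | Box Blue] = (18 + 23 + 5)/3 = 46/3
E[X] = (2/3)·47/4 + (1/3)·46/3 = 233/18 ≈ 12.944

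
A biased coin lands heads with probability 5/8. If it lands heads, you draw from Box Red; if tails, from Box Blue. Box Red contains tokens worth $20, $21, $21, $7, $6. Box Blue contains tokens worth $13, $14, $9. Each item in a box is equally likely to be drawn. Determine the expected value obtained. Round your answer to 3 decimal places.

E[X | Box Red] = (20 + 21 + 21 + 7 + 6)/5 = 15
E[X | Box Blue] = (13 + 14 + 9)/3 = 12
E[X] = (5/8)·15 + (3/8)·12 = 111/8 ≈ 13.875

$13.875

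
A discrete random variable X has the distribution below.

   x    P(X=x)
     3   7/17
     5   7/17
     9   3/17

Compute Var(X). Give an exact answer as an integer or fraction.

1288/289

E[X] = (7/17)·3 + (7/17)·5 + (3/17)·9 = 83/17
E[X²] = (7/17)·9 + (7/17)·25 + (3/17)·81 = 481/17
Var(X) = 481/17 − (83/17)² = 1288/289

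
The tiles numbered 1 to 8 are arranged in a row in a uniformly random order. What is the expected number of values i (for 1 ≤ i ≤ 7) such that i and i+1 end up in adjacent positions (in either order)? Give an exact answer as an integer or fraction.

7/4

For each i ∈ {1,…,7}, let Xᵢ = 1 if i and i+1 are adjacent. P(Xᵢ=1) = 2·(8−1)!/8! = 2/8.
By linearity, E[ΣXᵢ] = (7)·(2/8) = 7/4.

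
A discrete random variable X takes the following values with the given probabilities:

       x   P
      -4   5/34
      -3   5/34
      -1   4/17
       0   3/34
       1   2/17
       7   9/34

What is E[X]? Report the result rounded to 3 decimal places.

0.706

E[X] = (5/34)·(-4) + (5/34)·(-3) + (4/17)·(-1) + (3/34)·0 + (2/17)·1 + (9/34)·7
     = 12/17 ≈ 0.706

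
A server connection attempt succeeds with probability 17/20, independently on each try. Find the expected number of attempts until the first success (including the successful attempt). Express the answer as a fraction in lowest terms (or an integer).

20/17

For a geometric distribution, E[trials] = 1/p = 1/(17/20) = 20/17.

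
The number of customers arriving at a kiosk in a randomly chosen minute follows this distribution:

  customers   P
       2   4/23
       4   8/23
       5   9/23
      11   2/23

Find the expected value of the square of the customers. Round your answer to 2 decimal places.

E[X²] = (4/23)·4 + (8/23)·16 + (9/23)·25 + (2/23)·121
     = 611/23 ≈ 26.57

26.57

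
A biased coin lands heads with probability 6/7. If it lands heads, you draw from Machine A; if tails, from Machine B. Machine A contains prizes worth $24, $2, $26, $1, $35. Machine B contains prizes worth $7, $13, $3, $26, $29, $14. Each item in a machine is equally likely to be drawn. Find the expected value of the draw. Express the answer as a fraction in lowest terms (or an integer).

E[X | Machine A] = (24 + 2 + 26 + 1 + 35)/5 = 88/5
E[X | Machine B] = (7 + 13 + 3 + 26 + 29 + 14)/6 = 46/3
E[X] = (6/7)·88/5 + (1/7)·46/3 = 1814/105

1814/105 dollars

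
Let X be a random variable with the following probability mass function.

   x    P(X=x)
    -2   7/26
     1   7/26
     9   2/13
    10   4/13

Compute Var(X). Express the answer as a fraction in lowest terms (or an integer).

18253/676

E[X] = (7/26)·(-2) + (7/26)·1 + (2/13)·9 + (4/13)·10 = 109/26
E[X²] = (7/26)·4 + (7/26)·1 + (2/13)·81 + (4/13)·100 = 1159/26
Var(X) = 1159/26 − (109/26)² = 18253/676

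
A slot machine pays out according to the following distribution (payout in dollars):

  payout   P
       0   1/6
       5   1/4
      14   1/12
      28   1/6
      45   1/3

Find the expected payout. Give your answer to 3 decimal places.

E[X] = (1/6)·0 + (1/4)·5 + (1/12)·14 + (1/6)·28 + (1/3)·45
     = 265/12 ≈ 22.083

$22.083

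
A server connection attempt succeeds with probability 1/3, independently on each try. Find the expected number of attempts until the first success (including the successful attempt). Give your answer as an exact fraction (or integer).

3

For a geometric distribution, E[trials] = 1/p = 1/(1/3) = 3.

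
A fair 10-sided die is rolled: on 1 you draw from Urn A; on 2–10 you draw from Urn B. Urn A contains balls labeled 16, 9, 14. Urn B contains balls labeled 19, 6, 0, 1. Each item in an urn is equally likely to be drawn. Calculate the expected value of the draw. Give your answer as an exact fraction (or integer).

143/20

E[X | Urn A] = (16 + 9 + 14)/3 = 13
E[X | Urn B] = (19 + 6 + 0 + 1)/4 = 13/2
E[X] = (1/10)·13 + (9/10)·13/2 = 143/20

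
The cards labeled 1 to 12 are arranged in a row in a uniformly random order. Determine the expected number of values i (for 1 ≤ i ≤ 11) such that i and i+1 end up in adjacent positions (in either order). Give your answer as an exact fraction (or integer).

11/6

For each i ∈ {1,…,11}, let Xᵢ = 1 if i and i+1 are adjacent. P(Xᵢ=1) = 2·(12−1)!/12! = 2/12.
By linearity, E[ΣXᵢ] = (11)·(2/12) = 11/6.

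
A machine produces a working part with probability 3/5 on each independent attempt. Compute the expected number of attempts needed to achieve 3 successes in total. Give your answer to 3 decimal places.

By linearity (sum of 3 independent geometric waits), E[trials] = 3/p = 3/(3/5) = 5.
≈ 5.000

5.000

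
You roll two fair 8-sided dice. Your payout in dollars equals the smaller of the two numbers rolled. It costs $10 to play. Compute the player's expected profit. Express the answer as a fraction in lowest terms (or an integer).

-109/16 dollars

Distribution of the smaller of the two numbers rolled: 1 w.p. 15/64, 2 w.p. 13/64, 3 w.p. 11/64, 4 w.p. 9/64, 5 w.p. 7/64, 6 w.p. 5/64, …
E[payout] = (15/64)·1 + (13/64)·2 + (11/64)·3 + (9/64)·4 + (7/64)·5 + (5/64)·6 + (3/64)·7 + (1/64)·8 = 51/16
Expected profit = 51/16 − 10 = -109/16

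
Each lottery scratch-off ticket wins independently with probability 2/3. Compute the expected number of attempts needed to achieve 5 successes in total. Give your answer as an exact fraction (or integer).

15/2

By linearity (sum of 5 independent geometric waits), E[trials] = 5/p = 5/(2/3) = 15/2.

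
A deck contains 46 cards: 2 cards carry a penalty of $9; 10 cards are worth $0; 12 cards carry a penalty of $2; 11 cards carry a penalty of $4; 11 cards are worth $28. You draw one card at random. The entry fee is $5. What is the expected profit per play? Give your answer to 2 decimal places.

-$0.17

E[payout] = (2/46)·(-9) + (10/46)·0 + (12/46)·(-2) + (11/46)·(-4) + (11/46)·28 = 111/23
Expected profit = 111/23 − 5 = -4/23 ≈ -$0.17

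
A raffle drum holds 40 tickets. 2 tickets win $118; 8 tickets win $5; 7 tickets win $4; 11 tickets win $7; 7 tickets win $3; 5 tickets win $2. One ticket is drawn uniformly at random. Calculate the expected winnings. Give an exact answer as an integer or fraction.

103/10 dollars

E[payout] = (2/40)·118 + (8/40)·5 + (7/40)·4 + (11/40)·7 + (7/40)·3 + (5/40)·2 = 103/10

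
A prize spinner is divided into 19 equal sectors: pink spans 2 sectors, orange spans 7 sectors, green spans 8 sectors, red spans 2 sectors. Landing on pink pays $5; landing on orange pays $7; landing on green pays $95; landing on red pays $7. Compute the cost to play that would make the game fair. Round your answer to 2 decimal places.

$43.84

E[payout] = (2/19)·5 + (7/19)·7 + (8/19)·95 + (2/19)·7 = 833/19
Fair fee = E[payout] = 833/19 ≈ $43.84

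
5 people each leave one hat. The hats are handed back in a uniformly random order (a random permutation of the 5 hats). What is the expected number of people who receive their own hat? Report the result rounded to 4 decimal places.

Let Xᵢ = 1 if person i gets their own hat. For each i, P(Xᵢ=1) = 1/5.
By linearity of expectation, E[X₁+…+X_5] = 5·(1/5) = 1.
≈ 1.0000

1.0000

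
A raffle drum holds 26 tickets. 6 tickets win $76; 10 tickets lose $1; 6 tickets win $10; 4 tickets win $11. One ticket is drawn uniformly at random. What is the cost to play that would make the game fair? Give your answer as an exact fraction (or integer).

E[payout] = (6/26)·76 + (10/26)·(-1) + (6/26)·10 + (4/26)·11 = 275/13
Fair fee = E[payout] = 275/13

275/13 dollars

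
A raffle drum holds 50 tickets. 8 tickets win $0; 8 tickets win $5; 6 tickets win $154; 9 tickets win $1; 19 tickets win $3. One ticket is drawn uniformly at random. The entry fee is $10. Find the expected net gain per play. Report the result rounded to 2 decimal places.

E[payout] = (8/50)·0 + (8/50)·5 + (6/50)·154 + (9/50)·1 + (19/50)·3 = 103/5
Expected profit = 103/5 − 10 = 53/5 ≈ $10.60

$10.60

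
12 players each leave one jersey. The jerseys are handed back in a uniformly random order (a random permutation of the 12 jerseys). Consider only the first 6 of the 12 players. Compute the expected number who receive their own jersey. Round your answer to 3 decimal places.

Let Xᵢ = 1 if person i gets their own jersey. For each i, P(Xᵢ=1) = 1/12.
By linearity of expectation, E[X₁+…+X_6] = 6·(1/12) = 1/2.
≈ 0.500

0.500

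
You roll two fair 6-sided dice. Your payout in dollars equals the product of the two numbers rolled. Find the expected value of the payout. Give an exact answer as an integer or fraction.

Distribution of the product of the two numbers rolled: 1 w.p. 1/36, 2 w.p. 1/18, 3 w.p. 1/18, 4 w.p. 1/12, 5 w.p. 1/18, 6 w.p. 1/9, …
E[payout] = (1/36)·1 + (1/18)·2 + (1/18)·3 + (1/12)·4 + (1/18)·5 + (1/9)·6 + (1/18)·8 + (1/36)·9 + (1/18)·10 + (1/9)·12 + (1/18)·15 + (1/36)·16 + (1/18)·18 + (1/18)·20 + (1/18)·24 + (1/36)·25 + (1/18)·30 + (1/36)·36 = 49/4

49/4 dollars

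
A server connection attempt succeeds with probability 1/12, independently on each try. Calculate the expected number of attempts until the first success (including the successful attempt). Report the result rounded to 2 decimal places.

12.00

For a geometric distribution, E[trials] = 1/p = 1/(1/12) = 12.
≈ 12.00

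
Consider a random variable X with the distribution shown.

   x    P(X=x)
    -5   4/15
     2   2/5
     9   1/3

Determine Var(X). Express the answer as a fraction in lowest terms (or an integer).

E[X] = (4/15)·(-5) + (2/5)·2 + (1/3)·9 = 37/15
E[X²] = (4/15)·25 + (2/5)·4 + (1/3)·81 = 529/15
Var(X) = 529/15 − (37/15)² = 6566/225

6566/225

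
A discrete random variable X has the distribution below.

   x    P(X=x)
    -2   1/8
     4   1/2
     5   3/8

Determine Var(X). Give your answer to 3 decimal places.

4.734

E[X] = (1/8)·(-2) + (1/2)·4 + (3/8)·5 = 29/8
E[X²] = (1/8)·4 + (1/2)·16 + (3/8)·25 = 143/8
Var(X) = 143/8 − (29/8)² = 303/64 ≈ 4.734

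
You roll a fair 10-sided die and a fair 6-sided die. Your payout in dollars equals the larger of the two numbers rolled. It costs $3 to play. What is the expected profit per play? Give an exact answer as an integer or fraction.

Distribution of the larger of the two numbers rolled: 1 w.p. 1/60, 2 w.p. 1/20, 3 w.p. 1/12, 4 w.p. 7/60, 5 w.p. 3/20, 6 w.p. 11/60, …
E[payout] = (1/60)·1 + (1/20)·2 + (1/12)·3 + (7/60)·4 + (3/20)·5 + (11/60)·6 + (1/10)·7 + (1/10)·8 + (1/10)·9 + (1/10)·10 = 73/12
Expected profit = 73/12 − 3 = 37/12

37/12 dollars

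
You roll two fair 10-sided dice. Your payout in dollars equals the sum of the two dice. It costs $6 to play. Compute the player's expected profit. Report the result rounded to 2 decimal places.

$5.00

Distribution of the sum of the two dice: 2 w.p. 1/100, 3 w.p. 1/50, 4 w.p. 3/100, 5 w.p. 1/25, 6 w.p. 1/20, 7 w.p. 3/50, …
E[payout] = (1/100)·2 + (1/50)·3 + (3/100)·4 + (1/25)·5 + (1/20)·6 + (3/50)·7 + (7/100)·8 + (2/25)·9 + (9/100)·10 + (1/10)·11 + (9/100)·12 + (2/25)·13 + (7/100)·14 + (3/50)·15 + (1/20)·16 + (1/25)·17 + (3/100)·18 + (1/50)·19 + (1/100)·20 = 11
Expected profit = 11 − 6 = 5 ≈ $5.00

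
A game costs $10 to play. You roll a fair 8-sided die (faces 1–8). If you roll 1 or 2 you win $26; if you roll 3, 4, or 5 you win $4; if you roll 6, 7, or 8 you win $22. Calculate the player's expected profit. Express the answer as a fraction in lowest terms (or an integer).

25/4 dollars

E[payout] = (3/8)·4 + (3/8)·22 + (1/4)·26 = 65/4
Expected profit = 65/4 − 10 = 25/4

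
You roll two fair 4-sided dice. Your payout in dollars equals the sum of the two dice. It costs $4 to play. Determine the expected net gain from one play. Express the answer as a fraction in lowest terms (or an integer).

Distribution of the sum of the two dice: 2 w.p. 1/16, 3 w.p. 1/8, 4 w.p. 3/16, 5 w.p. 1/4, 6 w.p. 3/16, 7 w.p. 1/8, …
E[payout] = (1/16)·2 + (1/8)·3 + (3/16)·4 + (1/4)·5 + (3/16)·6 + (1/8)·7 + (1/16)·8 = 5
Expected profit = 5 − 4 = 1

$1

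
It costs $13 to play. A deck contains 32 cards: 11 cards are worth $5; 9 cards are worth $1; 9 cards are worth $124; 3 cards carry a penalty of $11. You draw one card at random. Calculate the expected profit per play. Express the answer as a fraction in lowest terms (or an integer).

731/32 dollars

E[payout] = (11/32)·5 + (9/32)·1 + (9/32)·124 + (3/32)·(-11) = 1147/32
Expected profit = 1147/32 − 13 = 731/32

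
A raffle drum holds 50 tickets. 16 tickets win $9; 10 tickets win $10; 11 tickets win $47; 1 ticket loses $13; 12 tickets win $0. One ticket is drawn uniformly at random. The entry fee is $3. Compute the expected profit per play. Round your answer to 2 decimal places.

E[payout] = (16/50)·9 + (10/50)·10 + (11/50)·47 + (1/50)·(-13) + (12/50)·0 = 374/25
Expected profit = 374/25 − 3 = 299/25 ≈ $11.96

$11.96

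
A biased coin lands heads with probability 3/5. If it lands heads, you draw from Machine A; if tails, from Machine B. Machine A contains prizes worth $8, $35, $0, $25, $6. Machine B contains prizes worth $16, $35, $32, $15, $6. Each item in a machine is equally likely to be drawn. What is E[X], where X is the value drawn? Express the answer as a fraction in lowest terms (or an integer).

86/5 dollars

E[X | Machine A] = (8 + 35 + 0 + 25 + 6)/5 = 74/5
E[X | Machine B] = (16 + 35 + 32 + 15 + 6)/5 = 104/5
E[X] = (3/5)·74/5 + (2/5)·104/5 = 86/5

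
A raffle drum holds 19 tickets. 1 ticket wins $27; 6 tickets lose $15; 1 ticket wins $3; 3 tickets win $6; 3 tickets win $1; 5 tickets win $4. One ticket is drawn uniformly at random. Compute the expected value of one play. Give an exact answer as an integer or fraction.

E[payout] = (1/19)·27 + (6/19)·(-15) + (1/19)·3 + (3/19)·6 + (3/19)·1 + (5/19)·4 = -1

-$1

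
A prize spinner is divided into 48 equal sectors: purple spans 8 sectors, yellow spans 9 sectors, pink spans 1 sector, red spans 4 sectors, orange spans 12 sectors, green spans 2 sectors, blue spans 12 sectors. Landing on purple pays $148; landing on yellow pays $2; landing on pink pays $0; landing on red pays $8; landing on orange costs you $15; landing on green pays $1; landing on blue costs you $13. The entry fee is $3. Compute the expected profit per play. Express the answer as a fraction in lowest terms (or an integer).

63/4 dollars

E[payout] = (8/48)·148 + (9/48)·2 + (1/48)·0 + (4/48)·8 + (12/48)·(-15) + (2/48)·1 + (12/48)·(-13) = 75/4
Expected profit = 75/4 − 3 = 63/4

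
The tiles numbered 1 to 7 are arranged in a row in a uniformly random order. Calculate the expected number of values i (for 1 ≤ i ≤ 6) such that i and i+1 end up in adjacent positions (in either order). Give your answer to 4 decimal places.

For each i ∈ {1,…,6}, let Xᵢ = 1 if i and i+1 are adjacent. P(Xᵢ=1) = 2·(7−1)!/7! = 2/7.
By linearity, E[ΣXᵢ] = (6)·(2/7) = 12/7.
≈ 1.7143

1.7143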